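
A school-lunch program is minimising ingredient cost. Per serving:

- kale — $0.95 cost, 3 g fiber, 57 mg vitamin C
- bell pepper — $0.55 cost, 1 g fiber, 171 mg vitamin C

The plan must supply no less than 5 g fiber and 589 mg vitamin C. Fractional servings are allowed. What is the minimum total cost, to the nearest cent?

$2.34

The cheapest plan sits at a corner of the feasible region — with two constraints it uses at most two foods.
kale only: max(5/3, 589/57) = 10.33 servings → $9.82.
bell pepper only: max(5/1, 589/171) = 5 servings → $2.75.
kale + bell pepper with both tight: 0.5833 servings and 3.25 servings → $2.34.
The minimum over all feasible corners is $2.34.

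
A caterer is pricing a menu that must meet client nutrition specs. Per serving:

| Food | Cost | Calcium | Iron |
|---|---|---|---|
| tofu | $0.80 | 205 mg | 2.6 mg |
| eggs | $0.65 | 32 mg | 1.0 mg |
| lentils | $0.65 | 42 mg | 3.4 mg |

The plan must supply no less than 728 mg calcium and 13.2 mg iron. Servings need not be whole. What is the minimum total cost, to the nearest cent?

$3.51

At the optimum either one food covers both requirements or two foods hit both targets exactly; no other combination can be cheaper.
tofu only: max(728/205, 13.2/2.6) = 5.077 servings → $4.06.
eggs only: max(728/32, 13.2/1.0) = 22.75 servings → $14.79.
lentils only: max(728/42, 13.2/3.4) = 17.33 servings → $11.27.
tofu + eggs with both tight: 2.509 servings and 6.677 servings → $6.35.
tofu + lentils with both tight: 3.268 servings and 1.383 servings → $3.51.
eggs + lentils: intersection lies outside the first quadrant.
So the least-cost plan costs $3.51.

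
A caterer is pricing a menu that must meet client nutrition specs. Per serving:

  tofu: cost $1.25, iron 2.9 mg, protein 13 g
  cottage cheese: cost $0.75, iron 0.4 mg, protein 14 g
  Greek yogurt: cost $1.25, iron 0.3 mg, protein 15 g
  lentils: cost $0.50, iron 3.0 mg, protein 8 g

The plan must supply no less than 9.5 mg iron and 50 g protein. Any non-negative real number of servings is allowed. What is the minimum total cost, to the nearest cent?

$2.89

tofu only: max(9.5/2.9, 50/13) = 3.846 servings → $4.81.
cottage cheese only: max(9.5/0.4, 50/14) = 23.75 servings → $17.81.
Greek yogurt only: max(9.5/0.3, 50/15) = 31.67 servings → $39.58.
lentils only: max(9.5/3.0, 50/8) = 6.25 servings → $3.12.
tofu + cottage cheese with both tight: 3.192 servings and 0.6073 servings → $4.45.
tofu + Greek yogurt with both tight: 3.22 servings and 0.5429 servings → $4.70.
tofu + lentils: intersection lies outside the first quadrant.
cottage cheese + Greek yogurt: the both-tight solution has a negative serving — not a feasible corner.
cottage cheese + lentils with both tight: 1.907 servings and 2.912 servings → $2.89.
Greek yogurt + lentils with both tight: 1.737 servings and 2.993 servings → $3.67.
Cheapest feasible corner: $2.89.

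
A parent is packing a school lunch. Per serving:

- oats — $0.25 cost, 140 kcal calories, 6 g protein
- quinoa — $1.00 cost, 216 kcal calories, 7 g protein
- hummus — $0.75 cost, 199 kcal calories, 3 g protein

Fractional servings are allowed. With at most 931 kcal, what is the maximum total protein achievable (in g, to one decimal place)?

39.9 g

Protein per kcal: oats 0.04286, quinoa 0.03241, hummus 0.01508.
With no serving limits, spend the whole calories allowance on oats: 931 kcal / 140 kcal × 6 g = 39.9 g.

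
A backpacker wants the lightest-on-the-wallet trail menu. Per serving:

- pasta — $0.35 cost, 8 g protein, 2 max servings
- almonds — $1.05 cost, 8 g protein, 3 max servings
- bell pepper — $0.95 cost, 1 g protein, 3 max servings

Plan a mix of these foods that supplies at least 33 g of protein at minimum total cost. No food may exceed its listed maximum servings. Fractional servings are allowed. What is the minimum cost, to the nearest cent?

$2.93

Cost per g of protein: pasta $0.0437, almonds $0.1313, bell pepper $0.9500.
Take 2 servings of pasta: +16.0 g protein for $0.70 (total $0.70, still need 17.0 g).
Take 2.125 servings of almonds: +17.0 g protein for $2.23 (total $2.93, still need 0.0 g).
Filling from the cheapest source first is optimal under one linear minimum: $2.93.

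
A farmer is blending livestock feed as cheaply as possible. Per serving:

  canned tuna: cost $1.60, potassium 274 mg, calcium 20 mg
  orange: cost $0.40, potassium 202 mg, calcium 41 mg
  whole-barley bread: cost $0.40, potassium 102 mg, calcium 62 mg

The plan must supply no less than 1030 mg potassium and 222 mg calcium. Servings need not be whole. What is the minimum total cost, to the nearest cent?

$2.10

Two binding constraints pin down two serving amounts, so the optimal mix uses at most two foods. The candidates are each food alone (scaled to the tighter of potassium/calcium) and each pair with both constraints tight.
canned tuna only: max(1030/274, 222/20) = 11.1 servings → $17.76.
orange only: max(1030/202, 222/41) = 5.415 servings → $2.17.
whole-barley bread only: max(1030/102, 222/62) = 10.1 servings → $4.04.
canned tuna + orange: intersection lies outside the first quadrant.
canned tuna + whole-barley bread with both tight: 2.757 servings and 2.691 servings → $5.49.
orange + whole-barley bread with both tight: 4.941 servings and 0.3134 servings → $2.10.
Cheapest feasible corner: $2.10.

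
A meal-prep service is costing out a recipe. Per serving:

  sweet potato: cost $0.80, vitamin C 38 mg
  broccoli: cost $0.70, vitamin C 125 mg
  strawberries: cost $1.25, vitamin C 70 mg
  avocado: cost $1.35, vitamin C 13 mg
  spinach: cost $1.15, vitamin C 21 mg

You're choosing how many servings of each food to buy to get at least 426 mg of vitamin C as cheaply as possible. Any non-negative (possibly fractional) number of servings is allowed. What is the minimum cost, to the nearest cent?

$2.39

Cost per mg of vitamin C: broccoli $0.0056, strawberries $0.0179, sweet potato $0.0211, spinach $0.0548, avocado $0.1038.
With no serving limits, use only broccoli: 426 mg / 125 mg = 3.408 servings × $0.70 = $2.39.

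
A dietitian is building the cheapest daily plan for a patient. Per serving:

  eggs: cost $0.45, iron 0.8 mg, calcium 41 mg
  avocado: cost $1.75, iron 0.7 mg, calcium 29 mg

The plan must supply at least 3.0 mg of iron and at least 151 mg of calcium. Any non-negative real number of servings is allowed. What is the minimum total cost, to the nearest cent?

Check every corner: each single food scaled to meet both minima, and each pair solved so both constraints bind.
eggs only: max(3.0/0.8, 151/41) = 3.75 servings → $1.69.
avocado only: max(3.0/0.7, 151/29) = 5.207 servings → $9.11.
eggs + avocado with both tight: 3.4 servings and 0.4 servings → $2.23.
The minimum over all feasible corners is $1.69.

$1.69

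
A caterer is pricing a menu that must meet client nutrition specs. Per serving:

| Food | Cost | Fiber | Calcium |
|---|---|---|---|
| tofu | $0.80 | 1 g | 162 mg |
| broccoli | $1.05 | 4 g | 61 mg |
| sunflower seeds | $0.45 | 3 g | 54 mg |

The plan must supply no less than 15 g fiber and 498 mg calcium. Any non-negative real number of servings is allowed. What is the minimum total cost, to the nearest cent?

$3.28

A basic optimal solution has at most two foods positive. Try each food alone and each pair with both targets met exactly.
tofu only: max(15/1, 498/162) = 15 servings → $12.00.
broccoli only: max(15/4, 498/61) = 8.164 servings → $8.57.
sunflower seeds only: max(15/3, 498/54) = 9.222 servings → $4.15.
tofu + broccoli with both tight: 1.835 servings and 3.291 servings → $4.92.
tofu + sunflower seeds with both tight: 1.583 servings and 4.472 servings → $3.28.
broccoli + sunflower seeds with both targets exact would need a negative amount; discard.
Cheapest feasible corner: $3.28.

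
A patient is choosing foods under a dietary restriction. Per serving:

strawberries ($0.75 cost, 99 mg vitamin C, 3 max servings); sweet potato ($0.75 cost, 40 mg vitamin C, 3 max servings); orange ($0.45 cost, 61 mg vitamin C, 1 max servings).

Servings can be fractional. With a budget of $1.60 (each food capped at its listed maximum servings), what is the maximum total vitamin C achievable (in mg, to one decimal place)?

Vitamin C per dollar: orange 135.6, strawberries 132, sweet potato 53.33.
Take 1 serving of orange: spends $0.45, +61.0 mg vitamin C (running total 61.0 mg).
Take 1.533 servings of strawberries: spends $1.15, +151.8 mg vitamin C (running total 212.8 mg).
Greedy by best ratio exhausts the cost allowance optimally: 212.8 mg.

212.8 mg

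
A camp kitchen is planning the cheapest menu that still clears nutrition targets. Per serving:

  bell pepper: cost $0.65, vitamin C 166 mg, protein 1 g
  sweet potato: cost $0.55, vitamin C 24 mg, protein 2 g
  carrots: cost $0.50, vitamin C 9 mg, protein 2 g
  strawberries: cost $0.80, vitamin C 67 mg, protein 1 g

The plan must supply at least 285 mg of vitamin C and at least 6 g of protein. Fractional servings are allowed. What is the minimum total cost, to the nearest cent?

$2.14

This is a tiny linear program; its minimum lies at a vertex of the feasible set. List the vertices and price them.
bell pepper only: max(285/166, 6/1) = 6 servings → $3.90.
sweet potato only: max(285/24, 6/2) = 11.88 servings → $6.53.
carrots only: max(285/9, 6/2) = 31.67 servings → $15.83.
strawberries only: max(285/67, 6/1) = 6 servings → $4.80.
bell pepper + sweet potato with both tight: 1.383 servings and 2.308 servings → $2.17.
bell pepper + carrots with both tight: 1.598 servings and 2.201 servings → $2.14.
bell pepper + strawberries with both targets exact would need a negative amount; discard.
sweet potato + carrots: the both-tight solution has a negative serving — not a feasible corner.
sweet potato + strawberries with both tight: 1.064 servings and 3.873 servings → $3.68.
carrots + strawberries with both tight: 0.936 servings and 4.128 servings → $3.77.
The minimum over all feasible corners is $2.14.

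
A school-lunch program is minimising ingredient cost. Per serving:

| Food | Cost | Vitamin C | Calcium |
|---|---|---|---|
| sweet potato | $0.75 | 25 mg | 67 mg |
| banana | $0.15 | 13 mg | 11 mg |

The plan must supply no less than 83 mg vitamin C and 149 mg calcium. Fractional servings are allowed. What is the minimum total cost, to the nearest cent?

$1.75

Two binding constraints pin down two serving amounts, so the optimal mix uses at most two foods. The candidates are each food alone (scaled to the tighter of vitamin C/calcium) and each pair with both constraints tight.
sweet potato only: max(83/25, 149/67) = 3.32 servings → $2.49.
banana only: max(83/13, 149/11) = 13.55 servings → $2.03.
sweet potato + banana with both tight: 1.718 servings and 3.081 servings → $1.75.
So the least-cost plan costs $1.75.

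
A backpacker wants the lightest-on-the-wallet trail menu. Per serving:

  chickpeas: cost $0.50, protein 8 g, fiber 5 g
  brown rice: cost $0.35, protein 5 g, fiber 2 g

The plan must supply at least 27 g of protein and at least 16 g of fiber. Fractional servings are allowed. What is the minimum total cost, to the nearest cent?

Check every corner: each single food scaled to meet both minima, and each pair solved so both constraints bind.
chickpeas only: max(27/8, 16/5) = 3.375 servings → $1.69.
brown rice only: max(27/5, 16/2) = 8 servings → $2.80.
chickpeas + brown rice with both tight: 2.889 servings and 0.7778 servings → $1.72.
So the least-cost plan costs $1.69.

$1.69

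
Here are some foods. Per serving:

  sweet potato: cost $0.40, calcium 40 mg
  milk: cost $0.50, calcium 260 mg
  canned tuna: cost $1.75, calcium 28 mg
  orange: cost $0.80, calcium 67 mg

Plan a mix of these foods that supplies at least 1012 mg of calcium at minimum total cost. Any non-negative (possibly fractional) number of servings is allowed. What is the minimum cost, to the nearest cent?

$1.95

Cost per mg of calcium: milk $0.0019, sweet potato $0.0100, orange $0.0119, canned tuna $0.0625.
With no serving limits, use only milk: 1012 mg / 260 mg = 3.892 servings × $0.50 = $1.95.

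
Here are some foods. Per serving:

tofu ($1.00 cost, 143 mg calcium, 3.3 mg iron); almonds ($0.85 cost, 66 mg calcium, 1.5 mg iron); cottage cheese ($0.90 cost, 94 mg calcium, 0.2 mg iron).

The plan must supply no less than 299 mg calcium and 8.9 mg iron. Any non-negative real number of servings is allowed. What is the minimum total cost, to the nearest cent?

Compare the cost at each extreme point of the feasible region.
tofu only: max(299/143, 8.9/3.3) = 2.697 servings → $2.70.
almonds only: max(299/66, 8.9/1.5) = 5.933 servings → $5.04.
cottage cheese only: max(299/94, 8.9/0.2) = 44.5 servings → $40.05.
tofu + almonds with both targets exact would need a negative amount; discard.
tofu + cottage cheese: intersection lies outside the first quadrant.
almonds + cottage cheese: the both-tight solution has a negative serving — not a feasible corner.
Cheapest feasible corner: $2.70.

$2.70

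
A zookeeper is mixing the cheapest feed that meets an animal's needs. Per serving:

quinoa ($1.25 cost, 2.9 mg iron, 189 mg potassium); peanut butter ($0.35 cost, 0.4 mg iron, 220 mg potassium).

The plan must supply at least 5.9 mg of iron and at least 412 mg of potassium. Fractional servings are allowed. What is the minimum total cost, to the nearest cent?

quinoa only: max(5.9/2.9, 412/189) = 2.18 servings → $2.72.
peanut butter only: max(5.9/0.4, 412/220) = 14.75 servings → $5.16.
quinoa + peanut butter with both tight: 2.015 servings and 0.1417 servings → $2.57.
So the least-cost plan costs $2.57.

$2.57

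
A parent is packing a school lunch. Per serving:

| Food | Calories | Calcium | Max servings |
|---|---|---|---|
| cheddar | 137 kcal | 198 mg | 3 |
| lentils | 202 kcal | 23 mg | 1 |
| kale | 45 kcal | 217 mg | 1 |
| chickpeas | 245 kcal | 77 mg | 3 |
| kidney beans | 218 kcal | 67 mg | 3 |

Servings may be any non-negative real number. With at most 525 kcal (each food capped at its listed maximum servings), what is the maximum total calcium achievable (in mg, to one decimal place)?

Calcium per kcal: kale 4.822, cheddar 1.445, chickpeas 0.3143, kidney beans 0.3073, lentils 0.1139.
Take 1 serving of kale: uses 45 kcal, +217.0 mg calcium (running total 217.0 mg).
Take 3 servings of cheddar: uses 411 kcal, +594.0 mg calcium (running total 811.0 mg).
Take 0.2816 servings of chickpeas: uses 69 kcal, +21.7 mg calcium (running total 832.7 mg).
Greedy by best ratio exhausts the calories allowance optimally: 832.7 mg.

832.7 mg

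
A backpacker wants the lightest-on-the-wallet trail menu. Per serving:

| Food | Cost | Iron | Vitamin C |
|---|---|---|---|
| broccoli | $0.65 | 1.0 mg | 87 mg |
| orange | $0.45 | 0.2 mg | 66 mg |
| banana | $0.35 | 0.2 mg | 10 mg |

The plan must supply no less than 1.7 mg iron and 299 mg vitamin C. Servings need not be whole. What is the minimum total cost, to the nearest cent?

$2.10

Compare the cost at each extreme point of the feasible region.
broccoli only: max(1.7/1.0, 299/87) = 3.437 servings → $2.23.
orange only: max(1.7/0.2, 299/66) = 8.5 servings → $3.83.
banana only: max(1.7/0.2, 299/10) = 29.9 servings → $10.46.
broccoli + orange with both tight: 1.078 servings and 3.109 servings → $2.10.
broccoli + banana with both targets exact would need a negative amount; discard.
orange + banana with both tight: 3.821 servings and 4.679 servings → $3.36.
So the least-cost plan costs $2.10.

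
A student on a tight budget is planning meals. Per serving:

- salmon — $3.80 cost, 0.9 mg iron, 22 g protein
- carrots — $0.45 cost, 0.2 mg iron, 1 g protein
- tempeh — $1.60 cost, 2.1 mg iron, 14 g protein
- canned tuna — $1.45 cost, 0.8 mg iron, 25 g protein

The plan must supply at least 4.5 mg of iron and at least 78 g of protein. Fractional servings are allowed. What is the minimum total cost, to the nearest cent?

salmon only: max(4.5/0.9, 78/22) = 5 servings → $19.00.
carrots only: max(4.5/0.2, 78/1) = 78 servings → $35.10.
tempeh only: max(4.5/2.1, 78/14) = 5.571 servings → $8.91.
canned tuna only: max(4.5/0.8, 78/25) = 5.625 servings → $8.16.
salmon + carrots with both tight: 3.171 servings and 8.229 servings → $15.75.
salmon + tempeh with both tight: 3 servings and 0.8571 servings → $12.77.
salmon + canned tuna with both targets exact would need a negative amount; discard.
carrots + tempeh with both targets exact would need a negative amount; discard.
carrots + canned tuna with both tight: 11.93 servings and 2.643 servings → $9.20.
tempeh + canned tuna with both tight: 1.213 servings and 2.441 servings → $5.48.
So the least-cost plan costs $5.48.

$5.48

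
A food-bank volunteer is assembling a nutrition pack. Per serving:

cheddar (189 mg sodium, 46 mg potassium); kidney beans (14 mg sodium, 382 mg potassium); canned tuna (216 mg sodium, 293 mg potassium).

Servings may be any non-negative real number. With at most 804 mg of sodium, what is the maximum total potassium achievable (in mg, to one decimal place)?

21937.7 mg

Potassium per mg sodium: kidney beans 27.29, canned tuna 1.356, cheddar 0.2434.
With no serving limits, spend the whole sodium allowance on kidney beans: 804 mg / 14 mg × 382 mg = 21937.7 mg.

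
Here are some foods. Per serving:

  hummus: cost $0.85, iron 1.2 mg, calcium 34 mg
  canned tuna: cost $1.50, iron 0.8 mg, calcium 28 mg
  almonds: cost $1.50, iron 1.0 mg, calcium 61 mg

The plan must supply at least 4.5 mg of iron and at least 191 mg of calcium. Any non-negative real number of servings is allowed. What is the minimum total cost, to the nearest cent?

Minimising a linear cost over {iron ≥ 4.5, calcium ≥ 191, servings ≥ 0} — the optimum is at a vertex, using one or two foods.
hummus only: max(4.5/1.2, 191/34) = 5.618 servings → $4.78.
canned tuna only: max(4.5/0.8, 191/28) = 6.821 servings → $10.23.
almonds only: max(4.5/1.0, 191/61) = 4.5 servings → $6.75.
hummus + canned tuna: the both-tight solution has a negative serving — not a feasible corner.
hummus + almonds with both tight: 2.13 servings and 1.944 servings → $4.73.
canned tuna + almonds with both tight: 4.014 servings and 1.288 servings → $7.95.
Cheapest feasible corner: $4.73.

$4.73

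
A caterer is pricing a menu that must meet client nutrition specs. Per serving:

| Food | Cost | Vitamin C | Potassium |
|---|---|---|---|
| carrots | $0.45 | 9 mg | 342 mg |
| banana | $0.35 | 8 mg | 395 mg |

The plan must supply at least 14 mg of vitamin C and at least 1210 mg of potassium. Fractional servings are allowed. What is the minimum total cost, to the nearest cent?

At the optimum either one food covers both requirements or two foods hit both targets exactly; no other combination can be cheaper.
carrots only: max(14/9, 1210/342) = 3.538 servings → $1.59.
banana only: max(14/8, 1210/395) = 3.063 servings → $1.07.
carrots + banana: the both-tight solution has a negative serving — not a feasible corner.
So the least-cost plan costs $1.07.

$1.07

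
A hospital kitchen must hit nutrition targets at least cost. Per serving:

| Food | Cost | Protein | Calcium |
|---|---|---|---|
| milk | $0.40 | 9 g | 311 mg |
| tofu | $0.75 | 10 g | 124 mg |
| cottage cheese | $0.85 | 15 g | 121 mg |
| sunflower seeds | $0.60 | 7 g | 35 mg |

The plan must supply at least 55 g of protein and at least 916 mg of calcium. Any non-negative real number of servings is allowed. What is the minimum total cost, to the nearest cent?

$2.44

Check every corner: each single food scaled to meet both minima, and each pair solved so both constraints bind.
milk only: max(55/9, 916/311) = 6.111 servings → $2.44.
tofu only: max(55/10, 916/124) = 7.387 servings → $5.54.
cottage cheese only: max(55/15, 916/121) = 7.57 servings → $6.43.
sunflower seeds only: max(55/7, 916/35) = 26.17 servings → $15.70.
milk + tofu with both tight: 1.174 servings and 4.444 servings → $3.80.
milk + cottage cheese with both tight: 1.981 servings and 2.478 servings → $2.90.
milk + sunflower seeds with both tight: 2.41 servings and 4.759 servings → $3.82.
tofu + cottage cheese with both targets exact would need a negative amount; discard.
tofu + sunflower seeds: intersection lies outside the first quadrant.
cottage cheese + sunflower seeds with both targets exact would need a negative amount; discard.
So the least-cost plan costs $2.44.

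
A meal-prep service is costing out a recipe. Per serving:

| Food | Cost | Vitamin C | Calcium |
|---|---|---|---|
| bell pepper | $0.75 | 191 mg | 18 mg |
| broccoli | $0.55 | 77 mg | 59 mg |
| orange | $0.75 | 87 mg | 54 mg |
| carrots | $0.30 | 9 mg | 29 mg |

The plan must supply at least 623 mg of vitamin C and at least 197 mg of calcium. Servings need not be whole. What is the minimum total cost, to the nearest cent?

This is a tiny linear program; its minimum lies at a vertex of the feasible set. List the vertices and price them.
bell pepper only: max(623/191, 197/18) = 10.94 servings → $8.21.
broccoli only: max(623/77, 197/59) = 8.091 servings → $4.45.
orange only: max(623/87, 197/54) = 7.161 servings → $5.37.
carrots only: max(623/9, 197/29) = 69.22 servings → $20.77.
bell pepper + broccoli with both tight: 2.184 servings and 2.673 servings → $3.11.
bell pepper + orange with both tight: 1.886 servings and 3.019 servings → $3.68.
bell pepper + carrots with both tight: 3.03 servings and 4.912 servings → $3.75.
broccoli + orange: intersection lies outside the first quadrant.
broccoli + carrots with both targets exact would need a negative amount; discard.
orange + carrots: the both-tight solution has a negative serving — not a feasible corner.
So the least-cost plan costs $3.11.

$3.11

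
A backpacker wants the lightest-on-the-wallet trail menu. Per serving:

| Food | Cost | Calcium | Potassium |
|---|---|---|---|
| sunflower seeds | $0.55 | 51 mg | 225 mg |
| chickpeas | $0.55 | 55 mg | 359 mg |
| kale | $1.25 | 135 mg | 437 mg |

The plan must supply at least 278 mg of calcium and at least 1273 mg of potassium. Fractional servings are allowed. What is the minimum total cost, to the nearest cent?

Minimising a linear cost over {calcium ≥ 278, potassium ≥ 1273, servings ≥ 0} — the optimum is at a vertex, using one or two foods.
sunflower seeds only: max(278/51, 1273/225) = 5.658 servings → $3.11.
chickpeas only: max(278/55, 1273/359) = 5.055 servings → $2.78.
kale only: max(278/135, 1273/437) = 2.913 servings → $3.64.
sunflower seeds + chickpeas with both tight: 5.02 servings and 0.3999 servings → $2.98.
sunflower seeds + kale with both targets exact would need a negative amount; discard.
chickpeas + kale with both tight: 2.062 servings and 1.219 servings → $2.66.
So the least-cost plan costs $2.66.

$2.66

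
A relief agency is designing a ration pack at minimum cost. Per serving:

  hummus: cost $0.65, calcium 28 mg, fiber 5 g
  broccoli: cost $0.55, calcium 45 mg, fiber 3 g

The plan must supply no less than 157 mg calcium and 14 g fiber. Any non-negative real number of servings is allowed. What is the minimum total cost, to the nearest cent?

$2.27

The cheapest plan sits at a corner of the feasible region — with two constraints it uses at most two foods.
hummus only: max(157/28, 14/5) = 5.607 servings → $3.64.
broccoli only: max(157/45, 14/3) = 4.667 servings → $2.57.
hummus + broccoli with both tight: 1.128 servings and 2.787 servings → $2.27.
The minimum over all feasible corners is $2.27.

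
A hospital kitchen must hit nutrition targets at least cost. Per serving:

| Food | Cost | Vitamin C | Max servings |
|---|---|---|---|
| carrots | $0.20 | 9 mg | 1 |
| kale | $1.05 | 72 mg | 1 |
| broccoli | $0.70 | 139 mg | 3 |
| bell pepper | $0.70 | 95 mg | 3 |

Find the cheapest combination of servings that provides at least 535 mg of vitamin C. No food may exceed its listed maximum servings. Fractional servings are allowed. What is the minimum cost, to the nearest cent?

$2.97

Cost per mg of vitamin C: broccoli $0.0050, bell pepper $0.0074, kale $0.0146, carrots $0.0222.
Take 3 servings of broccoli: +417.0 mg vitamin C for $2.10 (total $2.10, still need 118.0 mg).
Take 1.242 servings of bell pepper: +118.0 mg vitamin C for $0.87 (total $2.97, still need 0.0 mg).
Filling from the cheapest source first is optimal under one linear minimum: $2.97.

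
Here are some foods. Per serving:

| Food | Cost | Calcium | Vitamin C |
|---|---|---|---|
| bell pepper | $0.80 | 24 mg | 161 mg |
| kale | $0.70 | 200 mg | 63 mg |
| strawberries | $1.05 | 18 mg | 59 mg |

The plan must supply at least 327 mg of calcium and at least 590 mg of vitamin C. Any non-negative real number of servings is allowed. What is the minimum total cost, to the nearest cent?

$3.42

An LP optimum is at a vertex; with two nutrient constraints at most two foods are used. Check each candidate.
bell pepper only: max(327/24, 590/161) = 13.62 servings → $10.90.
kale only: max(327/200, 590/63) = 9.365 servings → $6.56.
strawberries only: max(327/18, 590/59) = 18.17 servings → $19.07.
bell pepper + kale with both tight: 3.174 servings and 1.254 servings → $3.42.
bell pepper + strawberries with both targets exact would need a negative amount; discard.
kale + strawberries with both tight: 0.8131 servings and 9.132 servings → $10.16.
Cheapest feasible corner: $3.42.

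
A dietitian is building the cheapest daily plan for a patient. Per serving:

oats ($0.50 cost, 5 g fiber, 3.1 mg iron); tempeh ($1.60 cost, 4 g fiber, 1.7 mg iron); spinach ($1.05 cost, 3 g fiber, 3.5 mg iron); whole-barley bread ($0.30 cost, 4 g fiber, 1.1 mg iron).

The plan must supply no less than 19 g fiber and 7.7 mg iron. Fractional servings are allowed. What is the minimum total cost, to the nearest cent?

$1.60

An LP optimum is at a vertex; with two nutrient constraints at most two foods are used. Check each candidate.
oats only: max(19/5, 7.7/3.1) = 3.8 servings → $1.90.
tempeh only: max(19/4, 7.7/1.7) = 4.75 servings → $7.60.
spinach only: max(19/3, 7.7/3.5) = 6.333 servings → $6.65.
whole-barley bread only: max(19/4, 7.7/1.1) = 7 servings → $2.10.
oats + tempeh: the both-tight solution has a negative serving — not a feasible corner.
oats + spinach: the both-tight solution has a negative serving — not a feasible corner.
oats + whole-barley bread with both tight: 1.435 servings and 2.957 servings → $1.60.
tempeh + spinach: intersection lies outside the first quadrant.
tempeh + whole-barley bread with both tight: 4.125 servings and 0.625 servings → $6.79.
spinach + whole-barley bread with both tight: 0.9252 servings and 4.056 servings → $2.19.
The minimum over all feasible corners is $1.60.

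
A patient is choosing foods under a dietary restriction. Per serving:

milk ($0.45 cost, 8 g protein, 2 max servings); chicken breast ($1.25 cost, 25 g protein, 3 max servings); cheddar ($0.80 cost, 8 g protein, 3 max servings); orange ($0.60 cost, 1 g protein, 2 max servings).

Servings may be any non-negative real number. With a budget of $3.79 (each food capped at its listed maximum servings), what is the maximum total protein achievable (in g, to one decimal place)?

Protein per dollar: chicken breast 20, milk 17.78, cheddar 10, orange 1.667.
Take 3 servings of chicken breast: spends $3.75, +75.0 g protein (running total 75.0 g).
Take 0.08889 servings of milk: spends $0.04, +0.7 g protein (running total 75.7 g).
Filling greedily by protein-per-dollar is optimal for one linear limit, giving 75.7 g.

75.7 g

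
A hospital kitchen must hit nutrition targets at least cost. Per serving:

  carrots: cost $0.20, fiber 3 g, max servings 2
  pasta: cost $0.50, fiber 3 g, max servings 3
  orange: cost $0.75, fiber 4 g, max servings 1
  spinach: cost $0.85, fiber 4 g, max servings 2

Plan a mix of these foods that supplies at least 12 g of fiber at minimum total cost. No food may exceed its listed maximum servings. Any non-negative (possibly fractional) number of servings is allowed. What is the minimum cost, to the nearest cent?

Cost per g of fiber: carrots $0.0667, pasta $0.1667, orange $0.1875, spinach $0.2125.
Take 2 servings of carrots: +6.0 g fiber for $0.40 (total $0.40, still need 6.0 g).
Take 2 servings of pasta: +6.0 g fiber for $1.00 (total $1.40, still need 0.0 g).
Greedy by cheapest-per-g is optimal for a single linear constraint, so the minimum cost is $1.40.

$1.40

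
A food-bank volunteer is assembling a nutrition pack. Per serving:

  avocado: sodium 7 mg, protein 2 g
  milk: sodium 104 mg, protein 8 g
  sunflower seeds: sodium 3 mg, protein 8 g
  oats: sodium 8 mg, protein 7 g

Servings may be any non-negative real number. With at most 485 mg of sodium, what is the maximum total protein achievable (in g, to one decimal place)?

Protein per mg sodium: sunflower seeds 2.667, oats 0.875, avocado 0.2857, milk 0.07692.
With no serving limits, spend the whole sodium allowance on sunflower seeds: 485 mg / 3 mg × 8 g = 1293.3 g.

1293.3 g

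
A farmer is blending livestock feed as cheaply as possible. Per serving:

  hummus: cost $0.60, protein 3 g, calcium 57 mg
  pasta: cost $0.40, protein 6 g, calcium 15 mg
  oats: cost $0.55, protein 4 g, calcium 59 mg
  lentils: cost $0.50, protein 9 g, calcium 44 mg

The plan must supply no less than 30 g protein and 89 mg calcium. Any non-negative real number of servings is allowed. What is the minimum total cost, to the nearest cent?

This is a tiny linear program; its minimum lies at a vertex of the feasible set. List the vertices and price them.
hummus only: max(30/3, 89/57) = 10 servings → $6.00.
pasta only: max(30/6, 89/15) = 5.933 servings → $2.37.
oats only: max(30/4, 89/59) = 7.5 servings → $4.12.
lentils only: max(30/9, 89/44) = 3.333 servings → $1.67.
hummus + pasta with both tight: 0.2828 servings and 4.859 servings → $2.11.
hummus + oats: the both-tight solution has a negative serving — not a feasible corner.
hummus + lentils: intersection lies outside the first quadrant.
pasta + oats with both tight: 4.81 servings and 0.2857 servings → $2.08.
pasta + lentils with both tight: 4.023 servings and 0.6512 servings → $1.93.
oats + lentils: the both-tight solution has a negative serving — not a feasible corner.
Cheapest feasible corner: $1.67.

$1.67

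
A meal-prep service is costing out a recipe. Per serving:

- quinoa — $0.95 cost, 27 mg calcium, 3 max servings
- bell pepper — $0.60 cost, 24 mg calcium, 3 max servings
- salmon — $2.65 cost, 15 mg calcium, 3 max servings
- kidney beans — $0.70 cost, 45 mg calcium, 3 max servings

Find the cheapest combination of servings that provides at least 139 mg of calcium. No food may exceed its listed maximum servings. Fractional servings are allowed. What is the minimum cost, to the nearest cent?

Cost per mg of calcium: kidney beans $0.0156, bell pepper $0.0250, quinoa $0.0352, salmon $0.1767.
Take 3 servings of kidney beans: +135.0 mg calcium for $2.10 (total $2.10, still need 4.0 mg).
Take 0.1667 servings of bell pepper: +4.0 mg calcium for $0.10 (total $2.20, still need 0.0 mg).
Greedy by cheapest-per-mg is optimal for a single linear constraint, so the minimum cost is $2.20.

$2.20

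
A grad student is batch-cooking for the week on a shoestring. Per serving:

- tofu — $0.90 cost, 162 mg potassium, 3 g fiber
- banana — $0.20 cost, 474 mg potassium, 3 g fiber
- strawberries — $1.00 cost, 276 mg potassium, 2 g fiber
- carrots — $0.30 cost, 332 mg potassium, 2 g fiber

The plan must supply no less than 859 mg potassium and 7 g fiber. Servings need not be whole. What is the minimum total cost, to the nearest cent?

$0.47

Minimising a linear cost over {potassium ≥ 859, fiber ≥ 7, servings ≥ 0} — the optimum is at a vertex, using one or two foods.
tofu only: max(859/162, 7/3) = 5.302 servings → $4.77.
banana only: max(859/474, 7/3) = 2.333 servings → $0.47.
strawberries only: max(859/276, 7/2) = 3.5 servings → $3.50.
carrots only: max(859/332, 7/2) = 3.5 servings → $1.05.
tofu + banana with both tight: 0.7917 servings and 1.542 servings → $1.02.
tofu + strawberries with both tight: 0.4246 servings and 2.863 servings → $3.25.
tofu + carrots with both tight: 0.9018 servings and 2.147 servings → $1.46.
banana + strawberries: the both-tight solution has a negative serving — not a feasible corner.
banana + carrots: intersection lies outside the first quadrant.
strawberries + carrots: the both-tight solution has a negative serving — not a feasible corner.
Cheapest feasible corner: $0.47.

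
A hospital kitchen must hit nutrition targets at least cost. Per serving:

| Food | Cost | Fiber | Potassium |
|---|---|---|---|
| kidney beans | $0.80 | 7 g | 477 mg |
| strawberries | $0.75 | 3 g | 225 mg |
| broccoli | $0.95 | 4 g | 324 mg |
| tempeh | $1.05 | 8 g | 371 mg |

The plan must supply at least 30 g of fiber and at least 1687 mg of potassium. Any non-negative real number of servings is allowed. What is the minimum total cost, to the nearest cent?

Compare the cost at each extreme point of the feasible region.
kidney beans only: max(30/7, 1687/477) = 4.286 servings → $3.43.
strawberries only: max(30/3, 1687/225) = 10 servings → $7.50.
broccoli only: max(30/4, 1687/324) = 7.5 servings → $7.12.
tempeh only: max(30/8, 1687/371) = 4.547 servings → $4.77.
kidney beans + strawberries with both targets exact would need a negative amount; discard.
kidney beans + broccoli with both targets exact would need a negative amount; discard.
kidney beans + tempeh with both tight: 1.941 servings and 2.052 servings → $3.71.
strawberries + broccoli: intersection lies outside the first quadrant.
strawberries + tempeh with both tight: 3.444 servings and 2.459 servings → $5.16.
broccoli + tempeh with both tight: 2.135 servings and 2.682 servings → $4.85.
So the least-cost plan costs $3.43.

$3.43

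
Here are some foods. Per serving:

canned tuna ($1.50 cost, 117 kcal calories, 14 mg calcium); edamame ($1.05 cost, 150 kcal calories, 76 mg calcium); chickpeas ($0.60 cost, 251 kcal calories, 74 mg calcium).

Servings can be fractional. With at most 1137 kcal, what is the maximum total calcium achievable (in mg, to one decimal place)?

Calcium per kcal: edamame 0.5067, chickpeas 0.2948, canned tuna 0.1197.
With no serving limits, spend the whole calories allowance on edamame: 1137 kcal / 150 kcal × 76 mg = 576.1 mg.

576.1 mg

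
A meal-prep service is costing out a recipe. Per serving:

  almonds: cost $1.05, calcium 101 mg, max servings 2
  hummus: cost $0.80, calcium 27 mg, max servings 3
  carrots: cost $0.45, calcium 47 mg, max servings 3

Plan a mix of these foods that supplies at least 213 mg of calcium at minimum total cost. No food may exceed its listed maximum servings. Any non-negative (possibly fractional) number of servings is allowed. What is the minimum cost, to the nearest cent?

Cost per mg of calcium: carrots $0.0096, almonds $0.0104, hummus $0.0296.
Take 3 servings of carrots: +141.0 mg calcium for $1.35 (total $1.35, still need 72.0 mg).
Take 0.7129 servings of almonds: +72.0 mg calcium for $0.75 (total $2.10, still need 0.0 mg).
Filling from the cheapest source first is optimal under one linear minimum: $2.10.

$2.10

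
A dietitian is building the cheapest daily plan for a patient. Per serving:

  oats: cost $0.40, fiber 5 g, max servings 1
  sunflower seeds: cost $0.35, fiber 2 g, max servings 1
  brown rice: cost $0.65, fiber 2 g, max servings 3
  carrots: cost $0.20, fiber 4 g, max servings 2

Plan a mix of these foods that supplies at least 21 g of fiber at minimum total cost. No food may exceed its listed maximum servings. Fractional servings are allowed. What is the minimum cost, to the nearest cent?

Cost per g of fiber: carrots $0.0500, oats $0.0800, sunflower seeds $0.1750, brown rice $0.3250.
Take 2 servings of carrots: +8.0 g fiber for $0.40 (total $0.40, still need 13.0 g).
Take 1 serving of oats: +5.0 g fiber for $0.40 (total $0.80, still need 8.0 g).
Take 1 serving of sunflower seeds: +2.0 g fiber for $0.35 (total $1.15, still need 6.0 g).
Take 3 servings of brown rice: +6.0 g fiber for $1.95 (total $3.10, still need 0.0 g).
Filling from the cheapest source first is optimal under one linear minimum: $3.10.

$3.10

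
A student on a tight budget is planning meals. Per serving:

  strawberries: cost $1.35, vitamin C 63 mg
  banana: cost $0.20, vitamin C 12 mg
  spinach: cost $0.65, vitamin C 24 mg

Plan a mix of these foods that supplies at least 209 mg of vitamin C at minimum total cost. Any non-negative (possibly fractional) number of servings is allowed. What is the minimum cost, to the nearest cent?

$3.48

Cost per mg of vitamin C: banana $0.0167, strawberries $0.0214, spinach $0.0271.
With no serving limits, use only banana: 209 mg / 12 mg = 17.42 servings × $0.20 = $3.48.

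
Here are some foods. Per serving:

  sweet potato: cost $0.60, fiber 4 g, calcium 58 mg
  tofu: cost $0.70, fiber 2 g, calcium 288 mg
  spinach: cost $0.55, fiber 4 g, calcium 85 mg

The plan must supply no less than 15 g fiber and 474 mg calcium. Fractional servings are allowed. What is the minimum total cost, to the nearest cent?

$2.33

Check every corner: each single food scaled to meet both minima, and each pair solved so both constraints bind.
sweet potato only: max(15/4, 474/58) = 8.172 servings → $4.90.
tofu only: max(15/2, 474/288) = 7.5 servings → $5.25.
spinach only: max(15/4, 474/85) = 5.576 servings → $3.07.
sweet potato + tofu with both tight: 3.255 servings and 0.9903 servings → $2.65.
sweet potato + spinach: the both-tight solution has a negative serving — not a feasible corner.
tofu + spinach with both tight: 0.6324 servings and 3.434 servings → $2.33.
The minimum over all feasible corners is $2.33.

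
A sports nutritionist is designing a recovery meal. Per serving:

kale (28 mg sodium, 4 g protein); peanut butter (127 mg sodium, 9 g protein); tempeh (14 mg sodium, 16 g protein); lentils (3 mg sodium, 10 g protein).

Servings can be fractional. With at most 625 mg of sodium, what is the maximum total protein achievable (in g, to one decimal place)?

2083.3 g

Protein per mg sodium: lentils 3.333, tempeh 1.143, kale 0.1429, peanut butter 0.07087.
With no serving limits, spend the whole sodium allowance on lentils: 625 mg / 3 mg × 10 g = 2083.3 g.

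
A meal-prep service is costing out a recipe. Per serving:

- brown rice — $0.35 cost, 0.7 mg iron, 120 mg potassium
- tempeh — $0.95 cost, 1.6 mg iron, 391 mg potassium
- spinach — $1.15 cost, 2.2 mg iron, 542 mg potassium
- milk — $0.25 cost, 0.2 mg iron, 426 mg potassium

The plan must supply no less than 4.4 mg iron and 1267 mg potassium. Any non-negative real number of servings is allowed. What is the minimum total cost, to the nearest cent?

$2.37

This is a tiny linear program; its minimum lies at a vertex of the feasible set. List the vertices and price them.
brown rice only: max(4.4/0.7, 1267/120) = 10.56 servings → $3.70.
tempeh only: max(4.4/1.6, 1267/391) = 3.24 servings → $3.08.
spinach only: max(4.4/2.2, 1267/542) = 2.338 servings → $2.69.
milk only: max(4.4/0.2, 1267/426) = 22 servings → $5.50.
brown rice + tempeh with both targets exact would need a negative amount; discard.
brown rice + spinach with both targets exact would need a negative amount; discard.
brown rice + milk with both tight: 5.912 servings and 1.309 servings → $2.40.
tempeh + spinach: intersection lies outside the first quadrant.
tempeh + milk with both tight: 2.686 servings and 0.5085 servings → $2.68.
spinach + milk with both tight: 1.956 servings and 0.4858 servings → $2.37.
Cheapest feasible corner: $2.37.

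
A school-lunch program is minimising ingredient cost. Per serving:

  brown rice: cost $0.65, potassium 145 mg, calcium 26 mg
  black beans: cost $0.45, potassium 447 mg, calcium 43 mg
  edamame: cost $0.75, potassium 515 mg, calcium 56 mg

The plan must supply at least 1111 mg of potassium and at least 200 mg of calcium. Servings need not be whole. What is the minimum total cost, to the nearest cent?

$2.09

The cheapest plan sits at a corner of the feasible region — with two constraints it uses at most two foods.
brown rice only: max(1111/145, 200/26) = 7.692 servings → $5.00.
black beans only: max(1111/447, 200/43) = 4.651 servings → $2.09.
edamame only: max(1111/515, 200/56) = 3.571 servings → $2.68.
brown rice + black beans: intersection lies outside the first quadrant.
brown rice + edamame: intersection lies outside the first quadrant.
black beans + edamame with both targets exact would need a negative amount; discard.
Cheapest feasible corner: $2.09.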